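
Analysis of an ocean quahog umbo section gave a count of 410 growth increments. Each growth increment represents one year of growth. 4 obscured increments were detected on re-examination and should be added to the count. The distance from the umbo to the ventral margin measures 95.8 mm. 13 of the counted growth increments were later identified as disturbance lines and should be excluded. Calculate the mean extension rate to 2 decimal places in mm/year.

0.24 mm/year

Correcting the raw count gives 410 − 13 + 4 = 401 true growth increments.
Mean rate = 95.8 mm / 401 years ≈ 0.24 mm/year.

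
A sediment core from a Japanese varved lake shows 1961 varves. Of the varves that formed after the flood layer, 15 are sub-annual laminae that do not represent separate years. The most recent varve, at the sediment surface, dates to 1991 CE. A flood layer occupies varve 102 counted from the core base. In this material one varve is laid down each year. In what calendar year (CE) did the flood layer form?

147 CE

1961 − 102 = 1859 varves lie beyond the flood layer toward the sediment surface.
Excluding 15 false varves: 1859 − 15 = 1844.
The varve at the sediment surface is 1991 CE, so the flood layer dates to 1991 − 1844 = 147 CE.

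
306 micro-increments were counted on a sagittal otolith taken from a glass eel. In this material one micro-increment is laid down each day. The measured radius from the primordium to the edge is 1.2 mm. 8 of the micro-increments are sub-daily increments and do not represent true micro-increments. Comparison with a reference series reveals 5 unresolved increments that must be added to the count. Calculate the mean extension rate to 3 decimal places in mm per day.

0.004 mm per day

True micro-increment count = 306 − 8 + 5 = 303.
1.2 mm over 303 days gives 1.2 / 303 ≈ 0.004 mm per day.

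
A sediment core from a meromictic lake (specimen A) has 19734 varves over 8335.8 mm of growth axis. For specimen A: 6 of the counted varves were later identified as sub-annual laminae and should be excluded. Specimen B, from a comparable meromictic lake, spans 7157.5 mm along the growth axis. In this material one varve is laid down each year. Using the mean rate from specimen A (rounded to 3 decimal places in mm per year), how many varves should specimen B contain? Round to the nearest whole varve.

Specimen A: true varve count = 19734 − 6 = 19728.
A: Mean rate = 8335.8 mm / 19728 years ≈ 0.423 mm/year.
B spans 7157.5 / 0.423 = 16920.80 years ≈ 16921 varves.

16921 varves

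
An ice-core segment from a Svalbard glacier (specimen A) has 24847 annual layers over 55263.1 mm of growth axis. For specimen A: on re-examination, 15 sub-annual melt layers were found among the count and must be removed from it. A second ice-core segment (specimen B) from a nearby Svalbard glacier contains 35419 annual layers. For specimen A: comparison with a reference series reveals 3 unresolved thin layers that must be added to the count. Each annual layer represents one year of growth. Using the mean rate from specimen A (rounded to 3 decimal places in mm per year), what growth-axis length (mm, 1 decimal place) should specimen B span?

78807.3 mm

Specimen A: correcting the raw count gives 24847 − 15 + 3 = 24835 true annual layers.
A: Mean rate = 55263.1 mm / 24835 years ≈ 2.225 mm/yr.
B's length ≈ 2.225 × 35419 = 78807.3 mm.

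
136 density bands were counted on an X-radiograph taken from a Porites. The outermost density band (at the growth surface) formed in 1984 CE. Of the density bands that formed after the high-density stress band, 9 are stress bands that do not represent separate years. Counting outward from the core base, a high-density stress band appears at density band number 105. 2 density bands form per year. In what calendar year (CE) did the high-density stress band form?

1973 CE

Between density band 105 and the growth surface there are 136 − 105 = 31 density bands.
31 − 9 false = 22 true density bands after the high-density stress band.
With 2 density bands per year, 22 / 2 = 11 years.
Counting back 11 years from 1984 CE places the high-density stress band in 1984 − 11 = 1973 CE.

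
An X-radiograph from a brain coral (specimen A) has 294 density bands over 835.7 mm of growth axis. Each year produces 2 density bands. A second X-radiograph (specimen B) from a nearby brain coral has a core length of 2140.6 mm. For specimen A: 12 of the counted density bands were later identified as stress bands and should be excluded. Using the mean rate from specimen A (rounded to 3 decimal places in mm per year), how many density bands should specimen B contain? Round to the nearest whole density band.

722 density bands

Specimen A: after corrections the count is 294 − 12 = 282 density bands.
Specimen A: dividing by 2 density bands per year: 282 / 2 = 141 years.
A: Mean rate = 835.7 mm / 141 years ≈ 5.927 mm/year.
For B, 2140.6 / 5.927 = 361.16 years; at 2 density bands per year that is 361.16 × 2 ≈ 722 density bands.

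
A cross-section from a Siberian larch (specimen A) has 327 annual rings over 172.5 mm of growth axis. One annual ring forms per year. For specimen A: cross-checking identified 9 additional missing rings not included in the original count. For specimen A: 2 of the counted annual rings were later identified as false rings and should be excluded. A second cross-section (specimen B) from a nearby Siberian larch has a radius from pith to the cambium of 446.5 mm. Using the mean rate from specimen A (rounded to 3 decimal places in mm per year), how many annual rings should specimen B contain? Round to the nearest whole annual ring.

865 annual rings

Specimen A: adjusted count: 327 − 2 + 9 = 334 annual rings.
A: Extension rate ≈ 172.5 / 334 = 0.516 mm per year.
For B, 446.5 / 0.516 = 865.31 years ≈ 865 annual rings.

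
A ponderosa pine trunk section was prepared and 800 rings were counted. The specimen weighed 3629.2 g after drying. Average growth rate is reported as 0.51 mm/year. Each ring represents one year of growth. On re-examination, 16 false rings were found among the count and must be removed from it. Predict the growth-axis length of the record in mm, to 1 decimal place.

Correcting the raw count gives 800 − 16 = 784 true rings.
Predicted length = 0.51 mm/year × 784 years = 399.8 mm.

399.8 mm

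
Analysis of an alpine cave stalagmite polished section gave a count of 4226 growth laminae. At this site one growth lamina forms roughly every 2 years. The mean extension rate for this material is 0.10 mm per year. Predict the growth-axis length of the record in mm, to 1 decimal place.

845.2 mm

4226 growth laminae at 2 years each span 4226 × 2 = 8452 years.
8452 years at 0.10 mm/year gives 0.10 × 8452 = 845.2 mm.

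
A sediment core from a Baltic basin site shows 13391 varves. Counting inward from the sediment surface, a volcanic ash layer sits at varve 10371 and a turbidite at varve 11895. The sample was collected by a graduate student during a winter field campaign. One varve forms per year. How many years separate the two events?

1524 yr

11895 − 10371 = 1524 varves lie between the two events.
At one varve per year, 1524 years elapsed between them.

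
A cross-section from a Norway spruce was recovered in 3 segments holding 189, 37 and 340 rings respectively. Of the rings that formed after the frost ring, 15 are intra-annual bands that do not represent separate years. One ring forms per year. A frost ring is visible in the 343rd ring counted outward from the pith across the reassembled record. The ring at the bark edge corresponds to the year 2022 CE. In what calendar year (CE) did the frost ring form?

1814 CE

Total rings = 189 + 37 + 340 = 566.
Between ring 343 and the bark edge there are 566 − 343 = 223 rings.
Removing the 15 false rings leaves 223 − 15 = 208 true rings beyond the frost ring.
Counting back 208 years from 2022 CE places the frost ring in 2022 − 208 = 1814 CE.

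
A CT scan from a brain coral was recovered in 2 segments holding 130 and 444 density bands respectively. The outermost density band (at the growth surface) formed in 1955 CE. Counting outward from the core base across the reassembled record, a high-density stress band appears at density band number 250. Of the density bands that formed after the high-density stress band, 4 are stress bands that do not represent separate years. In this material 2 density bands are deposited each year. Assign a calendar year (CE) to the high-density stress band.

1795 CE

Total density bands = 130 + 444 = 574.
The high-density stress band sits at density band 250 from the core base, so 574 − 250 = 324 density bands formed after it.
Removing the 4 false density bands leaves 324 − 4 = 320 true density bands beyond the high-density stress band.
Dividing by 2 density bands per year: 320 / 2 = 160 years.
Counting back 160 years from 1955 CE places the high-density stress band in 1955 − 160 = 1795 CE.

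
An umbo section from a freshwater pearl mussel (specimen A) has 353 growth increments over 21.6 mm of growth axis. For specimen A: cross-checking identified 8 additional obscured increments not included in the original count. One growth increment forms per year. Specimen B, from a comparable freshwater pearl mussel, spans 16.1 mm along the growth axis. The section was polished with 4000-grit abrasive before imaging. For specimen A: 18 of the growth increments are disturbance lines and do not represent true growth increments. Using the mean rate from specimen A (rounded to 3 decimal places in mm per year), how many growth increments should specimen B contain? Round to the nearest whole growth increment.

Specimen A: true growth increment count = 353 − 18 + 8 = 343.
A: Mean rate = 21.6 mm / 343 years ≈ 0.063 mm per year.
For B, 16.1 / 0.063 = 255.56 years ≈ 256 growth increments.

256 growth increments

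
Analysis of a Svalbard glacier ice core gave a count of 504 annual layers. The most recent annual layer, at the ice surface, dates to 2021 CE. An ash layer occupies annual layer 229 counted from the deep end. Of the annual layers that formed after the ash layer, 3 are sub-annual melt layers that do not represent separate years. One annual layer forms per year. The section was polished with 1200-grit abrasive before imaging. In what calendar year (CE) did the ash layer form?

1749 CE

Between annual layer 229 and the ice surface there are 504 − 229 = 275 annual layers.
Removing the 3 false annual layers leaves 275 − 3 = 272 true annual layers beyond the ash layer.
2021 − 272 = 1749 CE.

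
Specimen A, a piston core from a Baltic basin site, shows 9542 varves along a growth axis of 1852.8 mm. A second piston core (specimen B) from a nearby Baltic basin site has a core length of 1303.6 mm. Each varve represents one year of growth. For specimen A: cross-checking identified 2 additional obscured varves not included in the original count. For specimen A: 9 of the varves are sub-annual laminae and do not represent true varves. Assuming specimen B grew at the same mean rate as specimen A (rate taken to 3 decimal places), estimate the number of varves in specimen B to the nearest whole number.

Specimen A: true varve count = 9542 − 9 + 2 = 9535.
A: Mean rate = 1852.8 mm / 9535 years ≈ 0.194 mm/year.
For B, 1303.6 / 0.194 = 6719.59 years ≈ 6720 varves.

6720 varves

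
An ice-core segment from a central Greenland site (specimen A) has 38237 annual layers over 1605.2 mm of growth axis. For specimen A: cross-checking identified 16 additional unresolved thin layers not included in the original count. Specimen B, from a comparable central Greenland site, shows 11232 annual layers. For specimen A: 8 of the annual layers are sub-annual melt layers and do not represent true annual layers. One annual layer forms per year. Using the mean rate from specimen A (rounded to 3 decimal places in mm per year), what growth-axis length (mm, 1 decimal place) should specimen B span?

471.7 mm

Specimen A: true annual layer count = 38237 − 8 + 16 = 38245.
A: 1605.2 mm over 38245 years gives 1605.2 / 38245 ≈ 0.042 mm/yr.
Length of B = 0.042 × 11232 = 471.7 mm.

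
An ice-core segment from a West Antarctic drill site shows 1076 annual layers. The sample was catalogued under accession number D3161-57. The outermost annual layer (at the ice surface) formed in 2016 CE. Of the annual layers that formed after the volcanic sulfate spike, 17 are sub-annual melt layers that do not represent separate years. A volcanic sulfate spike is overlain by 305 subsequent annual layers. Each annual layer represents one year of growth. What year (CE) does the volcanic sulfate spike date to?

There are 305 annual layers younger than the volcanic sulfate spike.
Removing the 17 false annual layers leaves 305 − 17 = 288 true annual layers beyond the volcanic sulfate spike.
The annual layer at the ice surface is 2016 CE, so the volcanic sulfate spike dates to 2016 − 288 = 1728 CE.

1728 CE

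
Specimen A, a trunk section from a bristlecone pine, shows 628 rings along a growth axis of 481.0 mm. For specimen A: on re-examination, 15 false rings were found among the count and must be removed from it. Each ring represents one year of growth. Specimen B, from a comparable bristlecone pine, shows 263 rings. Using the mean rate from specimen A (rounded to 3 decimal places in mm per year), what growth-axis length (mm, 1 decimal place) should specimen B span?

Specimen A: after corrections the count is 628 − 15 = 613 rings.
A: Mean rate = 481.0 mm / 613 years ≈ 0.785 mm/year.
For B, 0.785 mm/year × 263 years = 206.5 mm.

206.5 mm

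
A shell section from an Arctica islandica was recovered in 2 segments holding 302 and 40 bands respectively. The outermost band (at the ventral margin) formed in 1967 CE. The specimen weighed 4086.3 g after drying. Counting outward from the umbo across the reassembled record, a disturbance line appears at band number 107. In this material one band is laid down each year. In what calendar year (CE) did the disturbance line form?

1732 CE

Total bands = 302 + 40 = 342.
Between band 107 and the ventral margin there are 342 − 107 = 235 bands.
1967 − 235 = 1732 CE.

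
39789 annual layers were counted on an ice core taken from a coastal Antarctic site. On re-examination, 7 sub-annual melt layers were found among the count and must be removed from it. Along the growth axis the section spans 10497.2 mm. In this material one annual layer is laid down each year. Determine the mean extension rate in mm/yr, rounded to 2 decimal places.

0.26 mm/yr

Correcting the raw count gives 39789 − 7 = 39782 true annual layers.
Extension rate ≈ 10497.2 / 39782 = 0.26 mm/yr.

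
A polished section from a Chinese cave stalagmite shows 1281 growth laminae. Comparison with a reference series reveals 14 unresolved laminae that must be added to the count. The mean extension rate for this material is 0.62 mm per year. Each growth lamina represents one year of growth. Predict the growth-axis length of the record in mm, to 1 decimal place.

802.9 mm

True growth lamina count = 1281 + 14 = 1295.
1295 years at 0.62 mm/year gives 0.62 × 1295 = 802.9 mm.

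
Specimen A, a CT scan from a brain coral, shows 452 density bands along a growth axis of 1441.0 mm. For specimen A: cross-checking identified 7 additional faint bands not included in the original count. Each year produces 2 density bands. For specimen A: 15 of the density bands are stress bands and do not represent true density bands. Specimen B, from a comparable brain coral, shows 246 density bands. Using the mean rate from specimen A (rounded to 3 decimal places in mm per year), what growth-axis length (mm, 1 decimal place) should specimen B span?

Specimen A: after corrections the count is 452 − 15 + 7 = 444 density bands.
Specimen A: with 2 density bands per year, 444 / 2 = 222 years.
A: 1441.0 mm over 222 years gives 1441.0 / 222 ≈ 6.491 mm per year.
Specimen B: 246 density bands at 2 per year is 246 / 2 = 123 years. B's length ≈ 6.491 × 123 = 798.4 mm.

798.4 mm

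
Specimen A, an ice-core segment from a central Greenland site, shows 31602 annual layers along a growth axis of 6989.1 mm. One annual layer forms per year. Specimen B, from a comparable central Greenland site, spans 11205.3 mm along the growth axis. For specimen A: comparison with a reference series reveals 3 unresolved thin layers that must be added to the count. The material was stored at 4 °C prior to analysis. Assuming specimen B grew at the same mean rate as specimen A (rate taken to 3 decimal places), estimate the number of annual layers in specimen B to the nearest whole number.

Specimen A: after corrections the count is 31602 + 3 = 31605 annual layers.
A: Mean rate = 6989.1 mm / 31605 years ≈ 0.221 mm per year.
Specimen B: 11205.3 mm / 0.221 mm per year = 50702.71 years ≈ 50703 annual layers.

50703 annual layers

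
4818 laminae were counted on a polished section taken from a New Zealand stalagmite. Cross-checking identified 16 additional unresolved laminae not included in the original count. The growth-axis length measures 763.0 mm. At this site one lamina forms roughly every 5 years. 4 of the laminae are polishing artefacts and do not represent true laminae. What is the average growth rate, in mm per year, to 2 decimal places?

Adjusted count: 4818 − 4 + 16 = 4830 laminae.
4830 laminae at 5 years each span 4830 × 5 = 24150 years.
Mean rate = 763.0 mm / 24150 years ≈ 0.03 mm per year.

0.03 mm per year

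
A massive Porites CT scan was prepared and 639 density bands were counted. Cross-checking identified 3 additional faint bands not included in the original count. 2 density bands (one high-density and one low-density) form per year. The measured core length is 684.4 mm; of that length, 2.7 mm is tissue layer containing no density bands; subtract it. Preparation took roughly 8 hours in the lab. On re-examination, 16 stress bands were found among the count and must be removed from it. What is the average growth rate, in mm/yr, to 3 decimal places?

After corrections the count is 639 − 16 + 3 = 626 density bands.
Dividing by 2 density bands per year: 626 / 2 = 313 years.
The growth record spans 684.4 − 2.7 = 681.7 mm.
681.7 mm over 313 years gives 681.7 / 313 ≈ 2.178 mm/yr.

2.178 mm/yr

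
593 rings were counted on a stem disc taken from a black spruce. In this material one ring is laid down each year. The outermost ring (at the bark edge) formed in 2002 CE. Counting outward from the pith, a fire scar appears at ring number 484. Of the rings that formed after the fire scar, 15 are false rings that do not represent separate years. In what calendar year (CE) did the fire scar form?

1908 CE

593 − 484 = 109 rings lie beyond the fire scar toward the bark edge.
Removing the 15 false rings leaves 109 − 15 = 94 true rings beyond the fire scar.
2002 − 94 = 1908 CE.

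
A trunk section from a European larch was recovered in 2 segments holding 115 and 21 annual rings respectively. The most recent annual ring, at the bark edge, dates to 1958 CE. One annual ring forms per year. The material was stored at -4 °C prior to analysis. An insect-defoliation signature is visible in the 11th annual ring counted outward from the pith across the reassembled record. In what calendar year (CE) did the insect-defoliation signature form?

1833 CE

Total annual rings = 115 + 21 = 136.
Between annual ring 11 and the bark edge there are 136 − 11 = 125 annual rings.
The annual ring at the bark edge is 1958 CE, so the insect-defoliation signature dates to 1958 − 125 = 1833 CE.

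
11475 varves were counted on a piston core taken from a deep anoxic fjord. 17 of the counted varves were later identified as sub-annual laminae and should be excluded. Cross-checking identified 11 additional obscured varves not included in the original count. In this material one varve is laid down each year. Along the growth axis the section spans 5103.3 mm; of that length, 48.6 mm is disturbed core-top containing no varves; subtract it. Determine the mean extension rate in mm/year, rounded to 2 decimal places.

Adjusted count: 11475 − 17 + 11 = 11469 varves.
Net length = 5103.3 − 48.6 = 5054.7 mm.
Mean rate = 5054.7 mm / 11469 years ≈ 0.44 mm/year.

0.44 mm/year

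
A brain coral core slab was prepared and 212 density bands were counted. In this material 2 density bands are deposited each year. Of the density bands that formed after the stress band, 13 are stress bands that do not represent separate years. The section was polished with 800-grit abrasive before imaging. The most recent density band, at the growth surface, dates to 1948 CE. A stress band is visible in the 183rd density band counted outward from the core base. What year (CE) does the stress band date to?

212 − 183 = 29 density bands lie beyond the stress band toward the growth surface.
29 − 13 false = 16 true density bands after the stress band.
Dividing by 2 density bands per year: 16 / 2 = 8 years.
1948 − 8 = 1940 CE.

1940 CE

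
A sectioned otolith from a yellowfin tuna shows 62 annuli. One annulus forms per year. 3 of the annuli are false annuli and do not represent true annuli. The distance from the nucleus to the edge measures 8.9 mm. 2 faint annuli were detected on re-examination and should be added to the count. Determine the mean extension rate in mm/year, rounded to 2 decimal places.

After corrections the count is 62 − 3 + 2 = 61 annuli.
Mean rate = 8.9 mm / 61 years ≈ 0.15 mm/year.

0.15 mm/year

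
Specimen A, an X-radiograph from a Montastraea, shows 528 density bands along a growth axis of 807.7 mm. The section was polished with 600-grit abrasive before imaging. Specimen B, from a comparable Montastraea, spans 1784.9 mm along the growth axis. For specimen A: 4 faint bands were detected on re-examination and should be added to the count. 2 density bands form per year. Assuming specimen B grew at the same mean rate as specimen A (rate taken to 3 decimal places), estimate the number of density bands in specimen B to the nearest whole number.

1176 density bands

Specimen A: true density band count = 528 + 4 = 532.
Specimen A: with 2 density bands per year, 532 / 2 = 266 years.
A: Extension rate ≈ 807.7 / 266 = 3.036 mm/year.
For B, 1784.9 / 3.036 = 587.91 years; at 2 density bands per year that is 587.91 × 2 ≈ 1176 density bands.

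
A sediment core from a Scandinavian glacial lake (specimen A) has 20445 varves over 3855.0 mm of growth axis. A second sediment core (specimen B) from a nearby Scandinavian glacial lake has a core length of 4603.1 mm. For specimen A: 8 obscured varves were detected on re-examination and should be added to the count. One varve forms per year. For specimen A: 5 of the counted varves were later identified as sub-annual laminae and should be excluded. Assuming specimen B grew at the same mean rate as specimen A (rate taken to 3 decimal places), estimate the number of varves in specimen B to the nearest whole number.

Specimen A: correcting the raw count gives 20445 − 5 + 8 = 20448 true varves.
A: 3855.0 mm over 20448 years gives 3855.0 / 20448 ≈ 0.189 mm/yr.
For B, 4603.1 / 0.189 = 24355.03 years ≈ 24355 varves.

24355 varves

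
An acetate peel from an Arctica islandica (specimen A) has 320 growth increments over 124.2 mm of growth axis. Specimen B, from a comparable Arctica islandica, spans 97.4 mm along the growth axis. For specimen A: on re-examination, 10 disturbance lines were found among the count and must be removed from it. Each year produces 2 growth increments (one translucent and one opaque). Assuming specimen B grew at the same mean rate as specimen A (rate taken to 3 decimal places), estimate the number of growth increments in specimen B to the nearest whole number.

Specimen A: true growth increment count = 320 − 10 = 310.
Specimen A: dividing by 2 growth increments per year: 310 / 2 = 155 years.
A: Extension rate ≈ 124.2 / 155 = 0.801 mm per year.
B spans 97.4 / 0.801 = 121.60 years; at 2 growth increments per year that is 121.60 × 2 ≈ 243 growth increments.

243 growth increments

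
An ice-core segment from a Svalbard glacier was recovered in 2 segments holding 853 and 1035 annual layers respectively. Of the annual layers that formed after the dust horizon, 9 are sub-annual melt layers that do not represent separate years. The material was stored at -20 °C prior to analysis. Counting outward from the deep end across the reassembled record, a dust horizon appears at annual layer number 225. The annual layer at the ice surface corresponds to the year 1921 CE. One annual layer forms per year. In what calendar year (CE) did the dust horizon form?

Total annual layers = 853 + 1035 = 1888.
1888 − 225 = 1663 annual layers lie beyond the dust horizon toward the ice surface.
1663 − 9 false = 1654 true annual layers after the dust horizon.
Counting back 1654 years from 1921 CE places the dust horizon in 1921 − 1654 = 267 CE.

267 CE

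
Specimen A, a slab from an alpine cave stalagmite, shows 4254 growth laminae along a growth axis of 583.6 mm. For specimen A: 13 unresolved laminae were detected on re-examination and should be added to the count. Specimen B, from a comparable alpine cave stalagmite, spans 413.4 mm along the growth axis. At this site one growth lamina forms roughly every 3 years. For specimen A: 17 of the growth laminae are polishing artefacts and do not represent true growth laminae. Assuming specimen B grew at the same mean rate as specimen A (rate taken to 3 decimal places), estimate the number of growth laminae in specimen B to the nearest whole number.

Specimen A: after corrections the count is 4254 − 17 + 13 = 4250 growth laminae.
Specimen A: multiplying by 3 years per growth lamina: 4250 × 3 = 12750 years.
A: 583.6 mm over 12750 years gives 583.6 / 12750 ≈ 0.046 mm/year.
Specimen B: 413.4 mm / 0.046 mm per year = 8986.96 years; at 3 years per growth lamina that is 8986.96 / 3 ≈ 2996 growth laminae.

2996 growth laminae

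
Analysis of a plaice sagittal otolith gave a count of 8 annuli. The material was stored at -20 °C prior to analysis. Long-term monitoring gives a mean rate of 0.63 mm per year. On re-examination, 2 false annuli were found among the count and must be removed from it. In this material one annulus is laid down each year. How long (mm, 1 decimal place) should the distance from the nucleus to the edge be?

Adjusted count: 8 − 2 = 6 annuli.
Predicted length = 0.63 mm/year × 6 years = 3.8 mm.

3.8 mm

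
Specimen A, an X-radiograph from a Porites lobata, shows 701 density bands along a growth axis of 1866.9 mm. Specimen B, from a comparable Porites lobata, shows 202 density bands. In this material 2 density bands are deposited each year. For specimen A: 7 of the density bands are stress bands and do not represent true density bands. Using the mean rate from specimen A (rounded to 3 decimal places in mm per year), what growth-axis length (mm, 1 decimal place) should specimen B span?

Specimen A: adjusted count: 701 − 7 = 694 density bands.
Specimen A: 694 density bands at 2 per year is 694 / 2 = 347 years.
A: Mean rate = 1866.9 mm / 347 years ≈ 5.380 mm per year.
Specimen B: with 2 density bands per year, 202 / 2 = 101 years. B's length ≈ 5.380 × 101 = 543.4 mm.

543.4 mm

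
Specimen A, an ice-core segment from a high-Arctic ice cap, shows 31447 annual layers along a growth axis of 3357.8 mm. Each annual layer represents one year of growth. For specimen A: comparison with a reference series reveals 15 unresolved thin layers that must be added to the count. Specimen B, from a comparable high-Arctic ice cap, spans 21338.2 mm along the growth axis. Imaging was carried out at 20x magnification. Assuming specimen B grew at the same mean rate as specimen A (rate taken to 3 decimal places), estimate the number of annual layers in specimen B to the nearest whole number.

Specimen A: correcting the raw count gives 31447 + 15 = 31462 true annual layers.
A: Mean rate = 3357.8 mm / 31462 years ≈ 0.107 mm/yr.
For B, 21338.2 / 0.107 = 199422.43 years ≈ 199422 annual layers.

199422 annual layers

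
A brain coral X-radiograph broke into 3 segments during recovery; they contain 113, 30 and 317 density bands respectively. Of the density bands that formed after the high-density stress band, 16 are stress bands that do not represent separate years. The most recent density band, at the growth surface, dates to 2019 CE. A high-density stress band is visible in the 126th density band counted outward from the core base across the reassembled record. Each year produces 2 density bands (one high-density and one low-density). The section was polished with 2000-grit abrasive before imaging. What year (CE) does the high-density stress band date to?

Total density bands = 113 + 30 + 317 = 460.
460 − 126 = 334 density bands lie beyond the high-density stress band toward the growth surface.
Excluding 16 false density bands: 334 − 16 = 318.
318 density bands at 2 per year is 318 / 2 = 159 years.
Counting back 159 years from 2019 CE places the high-density stress band in 2019 − 159 = 1860 CE.

1860 CE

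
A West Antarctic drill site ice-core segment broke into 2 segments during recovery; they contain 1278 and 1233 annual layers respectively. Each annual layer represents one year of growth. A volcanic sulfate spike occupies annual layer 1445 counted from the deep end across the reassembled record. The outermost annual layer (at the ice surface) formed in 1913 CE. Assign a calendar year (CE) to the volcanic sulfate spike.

Total annual layers = 1278 + 1233 = 2511.
Between annual layer 1445 and the ice surface there are 2511 − 1445 = 1066 annual layers.
The annual layer at the ice surface is 1913 CE, so the volcanic sulfate spike dates to 1913 − 1066 = 847 CE.

847 CE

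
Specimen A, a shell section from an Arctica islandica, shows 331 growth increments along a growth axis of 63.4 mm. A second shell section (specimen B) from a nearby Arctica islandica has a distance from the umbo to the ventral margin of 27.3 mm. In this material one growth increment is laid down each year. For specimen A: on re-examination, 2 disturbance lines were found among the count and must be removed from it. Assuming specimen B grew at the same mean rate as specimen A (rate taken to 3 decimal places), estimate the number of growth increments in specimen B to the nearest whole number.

Specimen A: true growth increment count = 331 − 2 = 329.
A: 63.4 mm over 329 years gives 63.4 / 329 ≈ 0.193 mm/yr.
For B, 27.3 / 0.193 = 141.45 years ≈ 141 growth increments.

141 growth increments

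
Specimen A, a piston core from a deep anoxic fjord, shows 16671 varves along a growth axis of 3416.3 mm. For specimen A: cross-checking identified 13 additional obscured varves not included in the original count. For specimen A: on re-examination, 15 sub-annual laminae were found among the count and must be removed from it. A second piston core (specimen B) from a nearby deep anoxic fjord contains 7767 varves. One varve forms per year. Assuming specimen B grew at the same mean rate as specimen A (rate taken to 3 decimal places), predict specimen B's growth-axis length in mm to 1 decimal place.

1592.2 mm

Specimen A: correcting the raw count gives 16671 − 15 + 13 = 16669 true varves.
A: Extension rate ≈ 3416.3 / 16669 = 0.205 mm/yr.
For B, 0.205 mm/year × 7767 years = 1592.2 mm.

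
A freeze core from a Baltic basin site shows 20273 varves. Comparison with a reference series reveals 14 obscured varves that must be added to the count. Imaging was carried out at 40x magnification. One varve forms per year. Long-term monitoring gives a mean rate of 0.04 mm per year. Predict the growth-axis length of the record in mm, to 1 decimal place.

Correcting the raw count gives 20273 + 14 = 20287 true varves.
Predicted length = 0.04 mm/year × 20287 years = 811.5 mm.

811.5 mm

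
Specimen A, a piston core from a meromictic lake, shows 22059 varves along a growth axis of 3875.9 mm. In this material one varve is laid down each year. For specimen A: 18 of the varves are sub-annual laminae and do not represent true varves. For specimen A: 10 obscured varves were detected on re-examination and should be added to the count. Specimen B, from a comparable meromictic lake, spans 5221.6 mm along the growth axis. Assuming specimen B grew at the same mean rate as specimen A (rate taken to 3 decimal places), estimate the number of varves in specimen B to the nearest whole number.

29668 varves

Specimen A: correcting the raw count gives 22059 − 18 + 10 = 22051 true varves.
A: Extension rate ≈ 3875.9 / 22051 = 0.176 mm per year.
For B, 5221.6 / 0.176 = 29668.18 years ≈ 29668 varves.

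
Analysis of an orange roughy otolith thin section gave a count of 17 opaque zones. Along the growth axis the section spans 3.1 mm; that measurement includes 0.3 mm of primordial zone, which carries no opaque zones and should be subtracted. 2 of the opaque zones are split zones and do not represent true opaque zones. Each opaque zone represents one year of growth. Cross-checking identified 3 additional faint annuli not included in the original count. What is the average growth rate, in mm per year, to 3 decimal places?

0.156 mm per year

True opaque zone count = 17 − 2 + 3 = 18.
Net length = 3.1 − 0.3 = 2.8 mm.
Mean rate = 2.8 mm / 18 years ≈ 0.156 mm per year.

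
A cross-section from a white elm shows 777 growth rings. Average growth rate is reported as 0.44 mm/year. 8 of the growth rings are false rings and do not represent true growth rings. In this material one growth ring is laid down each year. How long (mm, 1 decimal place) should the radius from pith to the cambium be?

338.4 mm

Adjusted count: 777 − 8 = 769 growth rings.
769 years at 0.44 mm/year gives 0.44 × 769 = 338.4 mm.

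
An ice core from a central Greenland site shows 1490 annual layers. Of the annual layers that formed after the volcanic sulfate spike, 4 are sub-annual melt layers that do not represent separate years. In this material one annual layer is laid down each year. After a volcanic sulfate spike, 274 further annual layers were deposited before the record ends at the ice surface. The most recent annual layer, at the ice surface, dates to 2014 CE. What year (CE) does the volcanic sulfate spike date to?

There are 274 annual layers younger than the volcanic sulfate spike.
274 − 4 false = 270 true annual layers after the volcanic sulfate spike.
2014 − 270 = 1744 CE.

1744 CE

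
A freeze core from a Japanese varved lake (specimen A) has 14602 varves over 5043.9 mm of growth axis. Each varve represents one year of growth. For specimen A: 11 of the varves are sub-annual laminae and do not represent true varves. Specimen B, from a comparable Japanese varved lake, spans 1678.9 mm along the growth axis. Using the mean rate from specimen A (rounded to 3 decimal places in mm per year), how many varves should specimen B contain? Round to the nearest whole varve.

4852 varves

Specimen A: correcting the raw count gives 14602 − 11 = 14591 true varves.
A: Extension rate ≈ 5043.9 / 14591 = 0.346 mm per year.
Specimen B: 1678.9 mm / 0.346 mm per year = 4852.31 years ≈ 4852 varves.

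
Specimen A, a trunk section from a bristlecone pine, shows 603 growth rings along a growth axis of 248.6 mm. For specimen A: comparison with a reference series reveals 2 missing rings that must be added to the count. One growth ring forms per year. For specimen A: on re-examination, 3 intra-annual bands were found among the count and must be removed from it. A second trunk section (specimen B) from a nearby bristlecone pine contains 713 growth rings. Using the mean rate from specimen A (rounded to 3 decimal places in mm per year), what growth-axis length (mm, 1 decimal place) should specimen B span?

Specimen A: correcting the raw count gives 603 − 3 + 2 = 602 true growth rings.
A: Mean rate = 248.6 mm / 602 years ≈ 0.413 mm/year.
B's length ≈ 0.413 × 713 = 294.5 mm.

294.5 mm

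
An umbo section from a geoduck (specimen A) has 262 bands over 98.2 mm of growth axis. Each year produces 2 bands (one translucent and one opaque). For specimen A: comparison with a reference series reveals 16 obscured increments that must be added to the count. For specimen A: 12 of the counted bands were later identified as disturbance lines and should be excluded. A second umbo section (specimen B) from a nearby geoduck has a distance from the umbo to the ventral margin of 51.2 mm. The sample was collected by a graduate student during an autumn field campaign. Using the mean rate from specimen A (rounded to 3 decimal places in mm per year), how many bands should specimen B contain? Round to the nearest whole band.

139 bands

Specimen A: true band count = 262 − 12 + 16 = 266.
Specimen A: with 2 bands per year, 266 / 2 = 133 years.
A: 98.2 mm over 133 years gives 98.2 / 133 ≈ 0.738 mm per year.
For B, 51.2 / 0.738 = 69.38 years; at 2 bands per year that is 69.38 × 2 ≈ 139 bands.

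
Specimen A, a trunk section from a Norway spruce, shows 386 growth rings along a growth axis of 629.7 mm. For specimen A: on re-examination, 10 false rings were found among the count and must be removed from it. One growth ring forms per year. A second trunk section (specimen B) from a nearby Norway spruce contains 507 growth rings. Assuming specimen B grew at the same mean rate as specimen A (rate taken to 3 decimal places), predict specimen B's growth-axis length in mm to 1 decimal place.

849.2 mm

Specimen A: after corrections the count is 386 − 10 = 376 growth rings.
A: Mean rate = 629.7 mm / 376 years ≈ 1.675 mm/year.
B's length ≈ 1.675 × 507 = 849.2 mm.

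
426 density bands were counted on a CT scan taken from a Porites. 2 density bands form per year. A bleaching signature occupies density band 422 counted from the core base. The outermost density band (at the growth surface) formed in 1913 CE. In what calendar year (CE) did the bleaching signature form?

Between density band 422 and the growth surface there are 426 − 422 = 4 density bands.
4 density bands at 2 per year is 4 / 2 = 2 years.
Counting back 2 years from 1913 CE places the bleaching signature in 1913 − 2 = 1911 CE.

1911 CE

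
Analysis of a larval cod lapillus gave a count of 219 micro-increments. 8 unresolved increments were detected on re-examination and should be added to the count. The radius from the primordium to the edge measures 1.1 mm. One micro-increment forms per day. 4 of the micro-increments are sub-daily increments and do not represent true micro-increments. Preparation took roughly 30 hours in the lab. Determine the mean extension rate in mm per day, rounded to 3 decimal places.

0.005 mm per day

Adjusted count: 219 − 4 + 8 = 223 micro-increments.
Mean rate = 1.1 mm / 223 days ≈ 0.005 mm per day.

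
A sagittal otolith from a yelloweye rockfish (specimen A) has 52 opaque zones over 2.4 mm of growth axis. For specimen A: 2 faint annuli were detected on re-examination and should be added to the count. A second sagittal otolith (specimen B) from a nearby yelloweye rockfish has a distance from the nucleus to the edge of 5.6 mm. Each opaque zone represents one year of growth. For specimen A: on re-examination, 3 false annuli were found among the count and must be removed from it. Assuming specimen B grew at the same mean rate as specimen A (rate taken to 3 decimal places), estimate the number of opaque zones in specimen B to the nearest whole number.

Specimen A: correcting the raw count gives 52 − 3 + 2 = 51 true opaque zones.
A: Mean rate = 2.4 mm / 51 years ≈ 0.047 mm per year.
B spans 5.6 / 0.047 = 119.15 years ≈ 119 opaque zones.

119 opaque zones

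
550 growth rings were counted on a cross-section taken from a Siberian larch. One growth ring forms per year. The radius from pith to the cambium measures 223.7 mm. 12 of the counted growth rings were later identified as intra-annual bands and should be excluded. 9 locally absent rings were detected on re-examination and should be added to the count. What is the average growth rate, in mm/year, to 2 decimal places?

0.41 mm/year

Correcting the raw count gives 550 − 12 + 9 = 547 true growth rings.
223.7 mm over 547 years gives 223.7 / 547 ≈ 0.41 mm/year.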